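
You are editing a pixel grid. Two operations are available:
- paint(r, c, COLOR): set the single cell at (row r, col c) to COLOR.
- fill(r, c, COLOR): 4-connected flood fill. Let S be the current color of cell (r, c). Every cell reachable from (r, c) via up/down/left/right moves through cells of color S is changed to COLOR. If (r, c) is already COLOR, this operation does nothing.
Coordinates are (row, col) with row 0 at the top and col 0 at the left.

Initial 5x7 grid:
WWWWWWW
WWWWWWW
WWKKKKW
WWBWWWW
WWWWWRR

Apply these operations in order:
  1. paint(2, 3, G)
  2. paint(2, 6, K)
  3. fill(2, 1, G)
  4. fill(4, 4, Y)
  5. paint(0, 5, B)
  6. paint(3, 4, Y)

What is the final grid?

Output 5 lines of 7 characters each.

After op 1 paint(2,3,G):
WWWWWWW
WWWWWWW
WWKGKKW
WWBWWWW
WWWWWRR
After op 2 paint(2,6,K):
WWWWWWW
WWWWWWW
WWKGKKK
WWBWWWW
WWWWWRR
After op 3 fill(2,1,G) [27 cells changed]:
GGGGGGG
GGGGGGG
GGKGKKK
GGBGGGG
GGGGGRR
After op 4 fill(4,4,Y) [28 cells changed]:
YYYYYYY
YYYYYYY
YYKYKKK
YYBYYYY
YYYYYRR
After op 5 paint(0,5,B):
YYYYYBY
YYYYYYY
YYKYKKK
YYBYYYY
YYYYYRR
After op 6 paint(3,4,Y):
YYYYYBY
YYYYYYY
YYKYKKK
YYBYYYY
YYYYYRR

Answer: YYYYYBY
YYYYYYY
YYKYKKK
YYBYYYY
YYYYYRR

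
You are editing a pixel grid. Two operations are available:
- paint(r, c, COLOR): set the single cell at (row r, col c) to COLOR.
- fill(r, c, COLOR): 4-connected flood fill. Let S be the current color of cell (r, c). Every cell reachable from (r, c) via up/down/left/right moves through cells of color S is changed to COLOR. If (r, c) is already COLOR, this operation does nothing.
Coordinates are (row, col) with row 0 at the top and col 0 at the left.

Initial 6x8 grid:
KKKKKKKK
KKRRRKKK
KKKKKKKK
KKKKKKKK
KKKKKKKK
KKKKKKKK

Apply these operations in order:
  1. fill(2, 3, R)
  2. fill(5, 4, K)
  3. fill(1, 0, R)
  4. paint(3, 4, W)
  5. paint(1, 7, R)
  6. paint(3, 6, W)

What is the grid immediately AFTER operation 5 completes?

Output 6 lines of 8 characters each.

After op 1 fill(2,3,R) [45 cells changed]:
RRRRRRRR
RRRRRRRR
RRRRRRRR
RRRRRRRR
RRRRRRRR
RRRRRRRR
After op 2 fill(5,4,K) [48 cells changed]:
KKKKKKKK
KKKKKKKK
KKKKKKKK
KKKKKKKK
KKKKKKKK
KKKKKKKK
After op 3 fill(1,0,R) [48 cells changed]:
RRRRRRRR
RRRRRRRR
RRRRRRRR
RRRRRRRR
RRRRRRRR
RRRRRRRR
After op 4 paint(3,4,W):
RRRRRRRR
RRRRRRRR
RRRRRRRR
RRRRWRRR
RRRRRRRR
RRRRRRRR
After op 5 paint(1,7,R):
RRRRRRRR
RRRRRRRR
RRRRRRRR
RRRRWRRR
RRRRRRRR
RRRRRRRR

Answer: RRRRRRRR
RRRRRRRR
RRRRRRRR
RRRRWRRR
RRRRRRRR
RRRRRRRR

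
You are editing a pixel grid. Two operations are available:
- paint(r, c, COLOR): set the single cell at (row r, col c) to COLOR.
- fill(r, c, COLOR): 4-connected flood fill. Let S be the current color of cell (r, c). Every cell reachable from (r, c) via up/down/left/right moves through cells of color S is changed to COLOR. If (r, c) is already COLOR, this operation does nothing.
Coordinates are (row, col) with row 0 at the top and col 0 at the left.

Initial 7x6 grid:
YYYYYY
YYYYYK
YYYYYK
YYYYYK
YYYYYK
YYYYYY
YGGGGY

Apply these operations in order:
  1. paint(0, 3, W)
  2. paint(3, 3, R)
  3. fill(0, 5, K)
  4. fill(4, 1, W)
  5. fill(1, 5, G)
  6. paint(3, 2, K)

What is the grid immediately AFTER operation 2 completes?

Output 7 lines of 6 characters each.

After op 1 paint(0,3,W):
YYYWYY
YYYYYK
YYYYYK
YYYYYK
YYYYYK
YYYYYY
YGGGGY
After op 2 paint(3,3,R):
YYYWYY
YYYYYK
YYYYYK
YYYRYK
YYYYYK
YYYYYY
YGGGGY

Answer: YYYWYY
YYYYYK
YYYYYK
YYYRYK
YYYYYK
YYYYYY
YGGGGY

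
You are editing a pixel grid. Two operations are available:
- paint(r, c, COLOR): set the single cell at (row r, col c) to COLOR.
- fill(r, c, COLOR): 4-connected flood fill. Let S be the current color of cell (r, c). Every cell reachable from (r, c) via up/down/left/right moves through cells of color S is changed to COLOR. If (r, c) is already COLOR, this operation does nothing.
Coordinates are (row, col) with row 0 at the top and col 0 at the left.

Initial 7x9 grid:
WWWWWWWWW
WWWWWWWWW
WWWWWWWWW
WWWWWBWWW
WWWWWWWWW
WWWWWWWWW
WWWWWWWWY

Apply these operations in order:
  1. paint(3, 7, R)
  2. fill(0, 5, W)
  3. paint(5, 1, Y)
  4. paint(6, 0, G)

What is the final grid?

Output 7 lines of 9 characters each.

Answer: WWWWWWWWW
WWWWWWWWW
WWWWWWWWW
WWWWWBWRW
WWWWWWWWW
WYWWWWWWW
GWWWWWWWY

Derivation:
After op 1 paint(3,7,R):
WWWWWWWWW
WWWWWWWWW
WWWWWWWWW
WWWWWBWRW
WWWWWWWWW
WWWWWWWWW
WWWWWWWWY
After op 2 fill(0,5,W) [0 cells changed]:
WWWWWWWWW
WWWWWWWWW
WWWWWWWWW
WWWWWBWRW
WWWWWWWWW
WWWWWWWWW
WWWWWWWWY
After op 3 paint(5,1,Y):
WWWWWWWWW
WWWWWWWWW
WWWWWWWWW
WWWWWBWRW
WWWWWWWWW
WYWWWWWWW
WWWWWWWWY
After op 4 paint(6,0,G):
WWWWWWWWW
WWWWWWWWW
WWWWWWWWW
WWWWWBWRW
WWWWWWWWW
WYWWWWWWW
GWWWWWWWY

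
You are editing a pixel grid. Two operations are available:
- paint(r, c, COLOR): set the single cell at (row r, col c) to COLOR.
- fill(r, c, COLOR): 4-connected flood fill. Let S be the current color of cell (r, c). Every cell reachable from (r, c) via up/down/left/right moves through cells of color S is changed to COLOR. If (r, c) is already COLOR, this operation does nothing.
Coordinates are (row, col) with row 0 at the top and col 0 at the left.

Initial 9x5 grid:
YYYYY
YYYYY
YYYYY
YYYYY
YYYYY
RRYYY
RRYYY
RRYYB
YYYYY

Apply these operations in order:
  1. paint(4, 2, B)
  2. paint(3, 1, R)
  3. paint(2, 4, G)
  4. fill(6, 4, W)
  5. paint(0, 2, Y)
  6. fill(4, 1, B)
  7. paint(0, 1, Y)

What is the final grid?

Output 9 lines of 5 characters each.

Answer: BYYBB
BBBBB
BBBBG
BRBBB
BBBBB
RRBBB
RRBBB
RRBBB
BBBBB

Derivation:
After op 1 paint(4,2,B):
YYYYY
YYYYY
YYYYY
YYYYY
YYBYY
RRYYY
RRYYY
RRYYB
YYYYY
After op 2 paint(3,1,R):
YYYYY
YYYYY
YYYYY
YRYYY
YYBYY
RRYYY
RRYYY
RRYYB
YYYYY
After op 3 paint(2,4,G):
YYYYY
YYYYY
YYYYG
YRYYY
YYBYY
RRYYY
RRYYY
RRYYB
YYYYY
After op 4 fill(6,4,W) [35 cells changed]:
WWWWW
WWWWW
WWWWG
WRWWW
WWBWW
RRWWW
RRWWW
RRWWB
WWWWW
After op 5 paint(0,2,Y):
WWYWW
WWWWW
WWWWG
WRWWW
WWBWW
RRWWW
RRWWW
RRWWB
WWWWW
After op 6 fill(4,1,B) [34 cells changed]:
BBYBB
BBBBB
BBBBG
BRBBB
BBBBB
RRBBB
RRBBB
RRBBB
BBBBB
After op 7 paint(0,1,Y):
BYYBB
BBBBB
BBBBG
BRBBB
BBBBB
RRBBB
RRBBB
RRBBB
BBBBB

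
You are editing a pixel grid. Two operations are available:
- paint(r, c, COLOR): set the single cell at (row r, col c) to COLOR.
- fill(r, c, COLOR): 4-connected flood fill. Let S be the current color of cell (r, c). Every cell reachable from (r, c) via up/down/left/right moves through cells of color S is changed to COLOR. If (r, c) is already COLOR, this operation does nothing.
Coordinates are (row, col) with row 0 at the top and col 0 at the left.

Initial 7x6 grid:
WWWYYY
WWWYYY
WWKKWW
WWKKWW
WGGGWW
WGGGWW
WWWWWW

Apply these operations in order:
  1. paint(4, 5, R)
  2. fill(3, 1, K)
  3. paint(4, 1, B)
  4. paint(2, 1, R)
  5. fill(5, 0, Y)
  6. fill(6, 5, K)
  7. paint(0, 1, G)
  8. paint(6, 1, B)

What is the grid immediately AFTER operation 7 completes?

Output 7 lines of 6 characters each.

After op 1 paint(4,5,R):
WWWYYY
WWWYYY
WWKKWW
WWKKWW
WGGGWR
WGGGWW
WWWWWW
After op 2 fill(3,1,K) [25 cells changed]:
KKKYYY
KKKYYY
KKKKKK
KKKKKK
KGGGKR
KGGGKK
KKKKKK
After op 3 paint(4,1,B):
KKKYYY
KKKYYY
KKKKKK
KKKKKK
KBGGKR
KGGGKK
KKKKKK
After op 4 paint(2,1,R):
KKKYYY
KKKYYY
KRKKKK
KKKKKK
KBGGKR
KGGGKK
KKKKKK
After op 5 fill(5,0,Y) [28 cells changed]:
YYYYYY
YYYYYY
YRYYYY
YYYYYY
YBGGYR
YGGGYY
YYYYYY
After op 6 fill(6,5,K) [34 cells changed]:
KKKKKK
KKKKKK
KRKKKK
KKKKKK
KBGGKR
KGGGKK
KKKKKK
After op 7 paint(0,1,G):
KGKKKK
KKKKKK
KRKKKK
KKKKKK
KBGGKR
KGGGKK
KKKKKK

Answer: KGKKKK
KKKKKK
KRKKKK
KKKKKK
KBGGKR
KGGGKK
KKKKKK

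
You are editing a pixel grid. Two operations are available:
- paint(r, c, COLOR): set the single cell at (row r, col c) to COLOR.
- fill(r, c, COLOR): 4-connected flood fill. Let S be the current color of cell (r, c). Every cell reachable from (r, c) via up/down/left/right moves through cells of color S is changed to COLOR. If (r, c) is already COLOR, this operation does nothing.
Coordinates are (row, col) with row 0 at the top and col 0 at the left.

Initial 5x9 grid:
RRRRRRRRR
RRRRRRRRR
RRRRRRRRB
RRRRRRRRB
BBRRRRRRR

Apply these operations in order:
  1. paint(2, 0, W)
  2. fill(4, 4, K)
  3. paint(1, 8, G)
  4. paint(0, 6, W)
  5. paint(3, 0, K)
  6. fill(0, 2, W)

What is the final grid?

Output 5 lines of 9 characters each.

Answer: WWWWWWWWW
WWWWWWWWG
WWWWWWWWB
WWWWWWWWB
BBWWWWWWW

Derivation:
After op 1 paint(2,0,W):
RRRRRRRRR
RRRRRRRRR
WRRRRRRRB
RRRRRRRRB
BBRRRRRRR
After op 2 fill(4,4,K) [40 cells changed]:
KKKKKKKKK
KKKKKKKKK
WKKKKKKKB
KKKKKKKKB
BBKKKKKKK
After op 3 paint(1,8,G):
KKKKKKKKK
KKKKKKKKG
WKKKKKKKB
KKKKKKKKB
BBKKKKKKK
After op 4 paint(0,6,W):
KKKKKKWKK
KKKKKKKKG
WKKKKKKKB
KKKKKKKKB
BBKKKKKKK
After op 5 paint(3,0,K):
KKKKKKWKK
KKKKKKKKG
WKKKKKKKB
KKKKKKKKB
BBKKKKKKK
After op 6 fill(0,2,W) [38 cells changed]:
WWWWWWWWW
WWWWWWWWG
WWWWWWWWB
WWWWWWWWB
BBWWWWWWW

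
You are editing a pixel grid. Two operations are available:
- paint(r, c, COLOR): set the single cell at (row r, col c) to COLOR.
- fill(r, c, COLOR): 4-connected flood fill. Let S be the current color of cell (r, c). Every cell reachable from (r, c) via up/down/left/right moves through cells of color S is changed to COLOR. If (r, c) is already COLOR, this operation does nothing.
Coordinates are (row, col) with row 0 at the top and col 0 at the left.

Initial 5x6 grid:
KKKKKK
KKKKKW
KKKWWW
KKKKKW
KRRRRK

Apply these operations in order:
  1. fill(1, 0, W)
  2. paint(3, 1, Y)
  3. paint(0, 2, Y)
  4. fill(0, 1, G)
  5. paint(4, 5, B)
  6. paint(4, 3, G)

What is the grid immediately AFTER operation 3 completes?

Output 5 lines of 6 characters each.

After op 1 fill(1,0,W) [20 cells changed]:
WWWWWW
WWWWWW
WWWWWW
WWWWWW
WRRRRK
After op 2 paint(3,1,Y):
WWWWWW
WWWWWW
WWWWWW
WYWWWW
WRRRRK
After op 3 paint(0,2,Y):
WWYWWW
WWWWWW
WWWWWW
WYWWWW
WRRRRK

Answer: WWYWWW
WWWWWW
WWWWWW
WYWWWW
WRRRRK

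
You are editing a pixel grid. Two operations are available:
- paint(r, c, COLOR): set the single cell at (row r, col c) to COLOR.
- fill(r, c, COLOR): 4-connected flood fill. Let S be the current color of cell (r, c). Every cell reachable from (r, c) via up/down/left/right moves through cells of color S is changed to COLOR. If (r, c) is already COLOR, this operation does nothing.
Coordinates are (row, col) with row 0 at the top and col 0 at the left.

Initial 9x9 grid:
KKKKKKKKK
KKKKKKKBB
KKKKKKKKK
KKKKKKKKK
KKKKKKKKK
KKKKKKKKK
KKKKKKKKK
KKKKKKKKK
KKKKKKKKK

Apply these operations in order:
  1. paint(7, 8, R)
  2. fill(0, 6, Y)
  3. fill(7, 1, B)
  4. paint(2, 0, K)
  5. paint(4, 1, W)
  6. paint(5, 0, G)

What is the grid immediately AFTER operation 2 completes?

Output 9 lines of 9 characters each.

Answer: YYYYYYYYY
YYYYYYYBB
YYYYYYYYY
YYYYYYYYY
YYYYYYYYY
YYYYYYYYY
YYYYYYYYY
YYYYYYYYR
YYYYYYYYY

Derivation:
After op 1 paint(7,8,R):
KKKKKKKKK
KKKKKKKBB
KKKKKKKKK
KKKKKKKKK
KKKKKKKKK
KKKKKKKKK
KKKKKKKKK
KKKKKKKKR
KKKKKKKKK
After op 2 fill(0,6,Y) [78 cells changed]:
YYYYYYYYY
YYYYYYYBB
YYYYYYYYY
YYYYYYYYY
YYYYYYYYY
YYYYYYYYY
YYYYYYYYY
YYYYYYYYR
YYYYYYYYY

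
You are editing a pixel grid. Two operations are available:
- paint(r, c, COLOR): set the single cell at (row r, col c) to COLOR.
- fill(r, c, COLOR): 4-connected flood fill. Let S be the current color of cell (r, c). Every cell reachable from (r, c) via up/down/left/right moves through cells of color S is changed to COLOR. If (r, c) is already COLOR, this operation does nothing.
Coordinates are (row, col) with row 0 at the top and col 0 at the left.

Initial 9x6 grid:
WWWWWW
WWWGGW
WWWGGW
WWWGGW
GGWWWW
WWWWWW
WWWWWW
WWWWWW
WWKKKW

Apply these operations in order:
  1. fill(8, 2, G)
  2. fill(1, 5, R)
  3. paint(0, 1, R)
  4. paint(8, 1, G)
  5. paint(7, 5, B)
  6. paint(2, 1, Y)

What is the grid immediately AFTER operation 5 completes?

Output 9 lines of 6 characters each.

Answer: RRRRRR
RRRGGR
RRRGGR
RRRGGR
GGRRRR
RRRRRR
RRRRRR
RRRRRB
RGGGGR

Derivation:
After op 1 fill(8,2,G) [3 cells changed]:
WWWWWW
WWWGGW
WWWGGW
WWWGGW
GGWWWW
WWWWWW
WWWWWW
WWWWWW
WWGGGW
After op 2 fill(1,5,R) [43 cells changed]:
RRRRRR
RRRGGR
RRRGGR
RRRGGR
GGRRRR
RRRRRR
RRRRRR
RRRRRR
RRGGGR
After op 3 paint(0,1,R):
RRRRRR
RRRGGR
RRRGGR
RRRGGR
GGRRRR
RRRRRR
RRRRRR
RRRRRR
RRGGGR
After op 4 paint(8,1,G):
RRRRRR
RRRGGR
RRRGGR
RRRGGR
GGRRRR
RRRRRR
RRRRRR
RRRRRR
RGGGGR
After op 5 paint(7,5,B):
RRRRRR
RRRGGR
RRRGGR
RRRGGR
GGRRRR
RRRRRR
RRRRRR
RRRRRB
RGGGGR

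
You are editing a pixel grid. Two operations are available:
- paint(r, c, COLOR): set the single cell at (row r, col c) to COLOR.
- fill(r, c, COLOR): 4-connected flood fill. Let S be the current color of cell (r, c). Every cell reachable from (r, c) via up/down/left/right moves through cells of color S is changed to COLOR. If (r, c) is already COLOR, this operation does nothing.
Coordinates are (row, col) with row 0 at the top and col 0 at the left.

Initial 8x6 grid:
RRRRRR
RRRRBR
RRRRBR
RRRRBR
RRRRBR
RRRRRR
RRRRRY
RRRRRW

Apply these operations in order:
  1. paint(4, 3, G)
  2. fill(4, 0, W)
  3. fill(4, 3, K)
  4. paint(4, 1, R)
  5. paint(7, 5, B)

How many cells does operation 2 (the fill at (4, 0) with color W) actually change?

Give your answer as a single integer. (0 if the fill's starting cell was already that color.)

After op 1 paint(4,3,G):
RRRRRR
RRRRBR
RRRRBR
RRRRBR
RRRGBR
RRRRRR
RRRRRY
RRRRRW
After op 2 fill(4,0,W) [41 cells changed]:
WWWWWW
WWWWBW
WWWWBW
WWWWBW
WWWGBW
WWWWWW
WWWWWY
WWWWWW

Answer: 41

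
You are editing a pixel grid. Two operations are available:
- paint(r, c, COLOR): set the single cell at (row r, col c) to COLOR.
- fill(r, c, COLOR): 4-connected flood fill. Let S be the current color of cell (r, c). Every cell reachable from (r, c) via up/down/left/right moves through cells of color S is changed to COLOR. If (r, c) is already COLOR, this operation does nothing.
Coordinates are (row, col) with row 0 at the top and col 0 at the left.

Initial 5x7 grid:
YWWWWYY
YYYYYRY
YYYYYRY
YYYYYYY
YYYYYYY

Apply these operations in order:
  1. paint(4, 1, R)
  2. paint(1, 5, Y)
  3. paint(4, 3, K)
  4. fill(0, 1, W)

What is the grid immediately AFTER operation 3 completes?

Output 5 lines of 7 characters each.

After op 1 paint(4,1,R):
YWWWWYY
YYYYYRY
YYYYYRY
YYYYYYY
YRYYYYY
After op 2 paint(1,5,Y):
YWWWWYY
YYYYYYY
YYYYYRY
YYYYYYY
YRYYYYY
After op 3 paint(4,3,K):
YWWWWYY
YYYYYYY
YYYYYRY
YYYYYYY
YRYKYYY

Answer: YWWWWYY
YYYYYYY
YYYYYRY
YYYYYYY
YRYKYYY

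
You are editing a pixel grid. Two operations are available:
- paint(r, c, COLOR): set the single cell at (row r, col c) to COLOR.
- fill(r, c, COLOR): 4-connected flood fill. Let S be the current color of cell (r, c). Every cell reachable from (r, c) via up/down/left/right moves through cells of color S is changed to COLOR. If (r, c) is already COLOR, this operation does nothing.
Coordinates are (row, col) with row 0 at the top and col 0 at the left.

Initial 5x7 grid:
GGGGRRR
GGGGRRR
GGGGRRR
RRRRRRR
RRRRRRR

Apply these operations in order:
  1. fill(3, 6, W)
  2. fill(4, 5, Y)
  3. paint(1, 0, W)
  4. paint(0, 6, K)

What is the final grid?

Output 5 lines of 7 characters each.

Answer: GGGGYYK
WGGGYYY
GGGGYYY
YYYYYYY
YYYYYYY

Derivation:
After op 1 fill(3,6,W) [23 cells changed]:
GGGGWWW
GGGGWWW
GGGGWWW
WWWWWWW
WWWWWWW
After op 2 fill(4,5,Y) [23 cells changed]:
GGGGYYY
GGGGYYY
GGGGYYY
YYYYYYY
YYYYYYY
After op 3 paint(1,0,W):
GGGGYYY
WGGGYYY
GGGGYYY
YYYYYYY
YYYYYYY
After op 4 paint(0,6,K):
GGGGYYK
WGGGYYY
GGGGYYY
YYYYYYY
YYYYYYY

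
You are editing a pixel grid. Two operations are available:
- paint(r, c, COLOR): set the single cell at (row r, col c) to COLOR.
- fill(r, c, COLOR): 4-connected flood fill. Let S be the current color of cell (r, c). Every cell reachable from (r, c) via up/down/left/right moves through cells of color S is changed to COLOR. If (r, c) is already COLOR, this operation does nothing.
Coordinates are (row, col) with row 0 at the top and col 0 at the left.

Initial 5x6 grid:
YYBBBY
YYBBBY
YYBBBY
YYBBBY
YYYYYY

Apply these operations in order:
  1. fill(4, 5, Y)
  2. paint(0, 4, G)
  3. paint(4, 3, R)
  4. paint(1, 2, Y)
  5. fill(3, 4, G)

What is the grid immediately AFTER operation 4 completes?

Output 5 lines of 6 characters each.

After op 1 fill(4,5,Y) [0 cells changed]:
YYBBBY
YYBBBY
YYBBBY
YYBBBY
YYYYYY
After op 2 paint(0,4,G):
YYBBGY
YYBBBY
YYBBBY
YYBBBY
YYYYYY
After op 3 paint(4,3,R):
YYBBGY
YYBBBY
YYBBBY
YYBBBY
YYYRYY
After op 4 paint(1,2,Y):
YYBBGY
YYYBBY
YYBBBY
YYBBBY
YYYRYY

Answer: YYBBGY
YYYBBY
YYBBBY
YYBBBY
YYYRYY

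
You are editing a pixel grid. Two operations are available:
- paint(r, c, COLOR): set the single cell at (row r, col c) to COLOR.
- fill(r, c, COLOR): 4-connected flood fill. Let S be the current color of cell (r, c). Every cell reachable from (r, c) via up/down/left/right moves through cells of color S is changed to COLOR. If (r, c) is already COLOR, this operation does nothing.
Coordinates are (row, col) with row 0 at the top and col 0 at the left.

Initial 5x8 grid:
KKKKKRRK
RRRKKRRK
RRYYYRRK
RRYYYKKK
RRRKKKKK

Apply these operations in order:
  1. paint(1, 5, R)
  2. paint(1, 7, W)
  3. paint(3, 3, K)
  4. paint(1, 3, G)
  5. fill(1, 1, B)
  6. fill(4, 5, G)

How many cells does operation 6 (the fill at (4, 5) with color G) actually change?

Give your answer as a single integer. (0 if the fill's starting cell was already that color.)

After op 1 paint(1,5,R):
KKKKKRRK
RRRKKRRK
RRYYYRRK
RRYYYKKK
RRRKKKKK
After op 2 paint(1,7,W):
KKKKKRRK
RRRKKRRW
RRYYYRRK
RRYYYKKK
RRRKKKKK
After op 3 paint(3,3,K):
KKKKKRRK
RRRKKRRW
RRYYYRRK
RRYKYKKK
RRRKKKKK
After op 4 paint(1,3,G):
KKKKKRRK
RRRGKRRW
RRYYYRRK
RRYKYKKK
RRRKKKKK
After op 5 fill(1,1,B) [10 cells changed]:
KKKKKRRK
BBBGKRRW
BBYYYRRK
BBYKYKKK
BBBKKKKK
After op 6 fill(4,5,G) [10 cells changed]:
KKKKKRRK
BBBGKRRW
BBYYYRRG
BBYGYGGG
BBBGGGGG

Answer: 10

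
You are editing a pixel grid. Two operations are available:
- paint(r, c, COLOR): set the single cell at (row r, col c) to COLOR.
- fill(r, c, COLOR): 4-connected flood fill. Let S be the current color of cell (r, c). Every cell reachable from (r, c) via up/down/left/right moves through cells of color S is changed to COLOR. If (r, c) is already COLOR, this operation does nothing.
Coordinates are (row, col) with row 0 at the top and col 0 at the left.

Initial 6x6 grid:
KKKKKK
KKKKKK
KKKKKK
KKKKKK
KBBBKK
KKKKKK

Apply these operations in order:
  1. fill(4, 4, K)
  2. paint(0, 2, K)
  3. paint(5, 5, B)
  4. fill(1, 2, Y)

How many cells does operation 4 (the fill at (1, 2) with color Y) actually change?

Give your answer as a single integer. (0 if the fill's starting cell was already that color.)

After op 1 fill(4,4,K) [0 cells changed]:
KKKKKK
KKKKKK
KKKKKK
KKKKKK
KBBBKK
KKKKKK
After op 2 paint(0,2,K):
KKKKKK
KKKKKK
KKKKKK
KKKKKK
KBBBKK
KKKKKK
After op 3 paint(5,5,B):
KKKKKK
KKKKKK
KKKKKK
KKKKKK
KBBBKK
KKKKKB
After op 4 fill(1,2,Y) [32 cells changed]:
YYYYYY
YYYYYY
YYYYYY
YYYYYY
YBBBYY
YYYYYB

Answer: 32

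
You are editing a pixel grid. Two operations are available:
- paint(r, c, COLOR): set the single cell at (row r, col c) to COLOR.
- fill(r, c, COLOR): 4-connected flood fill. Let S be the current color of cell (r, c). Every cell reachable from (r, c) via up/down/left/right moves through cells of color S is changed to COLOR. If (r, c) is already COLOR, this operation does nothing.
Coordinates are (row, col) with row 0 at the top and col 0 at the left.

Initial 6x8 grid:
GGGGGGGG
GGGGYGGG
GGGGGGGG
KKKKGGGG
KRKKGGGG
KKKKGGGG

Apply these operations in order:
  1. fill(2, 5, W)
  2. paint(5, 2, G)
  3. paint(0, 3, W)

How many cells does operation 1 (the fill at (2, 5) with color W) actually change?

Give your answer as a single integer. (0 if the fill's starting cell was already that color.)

Answer: 35

Derivation:
After op 1 fill(2,5,W) [35 cells changed]:
WWWWWWWW
WWWWYWWW
WWWWWWWW
KKKKWWWW
KRKKWWWW
KKKKWWWW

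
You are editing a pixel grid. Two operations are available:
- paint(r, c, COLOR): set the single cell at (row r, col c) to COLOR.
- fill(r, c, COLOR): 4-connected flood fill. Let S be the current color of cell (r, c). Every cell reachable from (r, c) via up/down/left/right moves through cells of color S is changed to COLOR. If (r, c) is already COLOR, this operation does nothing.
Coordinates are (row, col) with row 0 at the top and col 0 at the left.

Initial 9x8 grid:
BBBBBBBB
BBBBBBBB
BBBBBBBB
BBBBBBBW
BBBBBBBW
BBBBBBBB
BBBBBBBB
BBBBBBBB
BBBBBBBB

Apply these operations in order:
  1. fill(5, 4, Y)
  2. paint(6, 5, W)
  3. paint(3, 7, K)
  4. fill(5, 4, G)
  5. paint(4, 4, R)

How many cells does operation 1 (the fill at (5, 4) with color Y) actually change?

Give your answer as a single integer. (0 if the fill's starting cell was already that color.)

After op 1 fill(5,4,Y) [70 cells changed]:
YYYYYYYY
YYYYYYYY
YYYYYYYY
YYYYYYYW
YYYYYYYW
YYYYYYYY
YYYYYYYY
YYYYYYYY
YYYYYYYY

Answer: 70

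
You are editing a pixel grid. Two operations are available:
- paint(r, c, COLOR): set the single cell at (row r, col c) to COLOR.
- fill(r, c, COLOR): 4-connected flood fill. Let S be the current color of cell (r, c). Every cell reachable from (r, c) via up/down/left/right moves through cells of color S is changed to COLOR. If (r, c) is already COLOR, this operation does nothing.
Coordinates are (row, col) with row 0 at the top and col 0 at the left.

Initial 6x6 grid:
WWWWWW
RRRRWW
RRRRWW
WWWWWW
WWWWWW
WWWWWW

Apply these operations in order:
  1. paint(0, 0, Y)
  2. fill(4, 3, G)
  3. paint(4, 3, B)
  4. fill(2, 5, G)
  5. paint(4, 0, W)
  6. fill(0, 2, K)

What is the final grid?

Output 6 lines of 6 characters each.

After op 1 paint(0,0,Y):
YWWWWW
RRRRWW
RRRRWW
WWWWWW
WWWWWW
WWWWWW
After op 2 fill(4,3,G) [27 cells changed]:
YGGGGG
RRRRGG
RRRRGG
GGGGGG
GGGGGG
GGGGGG
After op 3 paint(4,3,B):
YGGGGG
RRRRGG
RRRRGG
GGGGGG
GGGBGG
GGGGGG
After op 4 fill(2,5,G) [0 cells changed]:
YGGGGG
RRRRGG
RRRRGG
GGGGGG
GGGBGG
GGGGGG
After op 5 paint(4,0,W):
YGGGGG
RRRRGG
RRRRGG
GGGGGG
WGGBGG
GGGGGG
After op 6 fill(0,2,K) [25 cells changed]:
YKKKKK
RRRRKK
RRRRKK
KKKKKK
WKKBKK
KKKKKK

Answer: YKKKKK
RRRRKK
RRRRKK
KKKKKK
WKKBKK
KKKKKK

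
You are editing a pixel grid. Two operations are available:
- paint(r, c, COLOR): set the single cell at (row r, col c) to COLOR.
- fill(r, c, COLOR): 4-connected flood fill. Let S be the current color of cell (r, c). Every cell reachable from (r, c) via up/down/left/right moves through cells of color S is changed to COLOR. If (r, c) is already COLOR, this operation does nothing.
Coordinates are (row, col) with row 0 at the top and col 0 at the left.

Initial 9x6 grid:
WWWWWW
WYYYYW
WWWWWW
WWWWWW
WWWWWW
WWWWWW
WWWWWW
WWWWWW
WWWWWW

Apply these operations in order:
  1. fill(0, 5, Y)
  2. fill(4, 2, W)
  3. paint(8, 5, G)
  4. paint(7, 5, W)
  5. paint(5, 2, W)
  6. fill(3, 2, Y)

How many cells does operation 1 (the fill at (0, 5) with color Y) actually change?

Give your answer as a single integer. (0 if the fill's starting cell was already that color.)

After op 1 fill(0,5,Y) [50 cells changed]:
YYYYYY
YYYYYY
YYYYYY
YYYYYY
YYYYYY
YYYYYY
YYYYYY
YYYYYY
YYYYYY

Answer: 50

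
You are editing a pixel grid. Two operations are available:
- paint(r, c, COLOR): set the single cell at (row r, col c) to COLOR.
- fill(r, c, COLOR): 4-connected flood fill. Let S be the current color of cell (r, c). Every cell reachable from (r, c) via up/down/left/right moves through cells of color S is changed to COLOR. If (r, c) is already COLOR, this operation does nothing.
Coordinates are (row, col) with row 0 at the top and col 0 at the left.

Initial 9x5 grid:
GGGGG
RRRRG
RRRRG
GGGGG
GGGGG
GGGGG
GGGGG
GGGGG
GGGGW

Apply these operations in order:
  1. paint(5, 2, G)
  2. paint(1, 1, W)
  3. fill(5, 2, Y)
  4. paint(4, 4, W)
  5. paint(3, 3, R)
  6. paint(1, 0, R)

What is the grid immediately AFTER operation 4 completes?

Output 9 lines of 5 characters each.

After op 1 paint(5,2,G):
GGGGG
RRRRG
RRRRG
GGGGG
GGGGG
GGGGG
GGGGG
GGGGG
GGGGW
After op 2 paint(1,1,W):
GGGGG
RWRRG
RRRRG
GGGGG
GGGGG
GGGGG
GGGGG
GGGGG
GGGGW
After op 3 fill(5,2,Y) [36 cells changed]:
YYYYY
RWRRY
RRRRY
YYYYY
YYYYY
YYYYY
YYYYY
YYYYY
YYYYW
After op 4 paint(4,4,W):
YYYYY
RWRRY
RRRRY
YYYYY
YYYYW
YYYYY
YYYYY
YYYYY
YYYYW

Answer: YYYYY
RWRRY
RRRRY
YYYYY
YYYYW
YYYYY
YYYYY
YYYYY
YYYYW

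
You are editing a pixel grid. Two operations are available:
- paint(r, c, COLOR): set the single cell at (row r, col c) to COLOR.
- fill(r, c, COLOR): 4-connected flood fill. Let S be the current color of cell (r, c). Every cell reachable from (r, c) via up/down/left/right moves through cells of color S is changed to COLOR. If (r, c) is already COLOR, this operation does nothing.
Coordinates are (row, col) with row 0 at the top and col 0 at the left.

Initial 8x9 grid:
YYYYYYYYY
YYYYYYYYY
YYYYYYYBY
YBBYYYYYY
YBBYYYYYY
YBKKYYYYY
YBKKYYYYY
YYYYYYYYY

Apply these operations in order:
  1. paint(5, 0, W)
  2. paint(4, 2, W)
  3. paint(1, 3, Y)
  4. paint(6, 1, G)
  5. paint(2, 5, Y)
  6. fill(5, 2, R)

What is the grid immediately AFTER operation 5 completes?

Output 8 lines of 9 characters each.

Answer: YYYYYYYYY
YYYYYYYYY
YYYYYYYBY
YBBYYYYYY
YBWYYYYYY
WBKKYYYYY
YGKKYYYYY
YYYYYYYYY

Derivation:
After op 1 paint(5,0,W):
YYYYYYYYY
YYYYYYYYY
YYYYYYYBY
YBBYYYYYY
YBBYYYYYY
WBKKYYYYY
YBKKYYYYY
YYYYYYYYY
After op 2 paint(4,2,W):
YYYYYYYYY
YYYYYYYYY
YYYYYYYBY
YBBYYYYYY
YBWYYYYYY
WBKKYYYYY
YBKKYYYYY
YYYYYYYYY
After op 3 paint(1,3,Y):
YYYYYYYYY
YYYYYYYYY
YYYYYYYBY
YBBYYYYYY
YBWYYYYYY
WBKKYYYYY
YBKKYYYYY
YYYYYYYYY
After op 4 paint(6,1,G):
YYYYYYYYY
YYYYYYYYY
YYYYYYYBY
YBBYYYYYY
YBWYYYYYY
WBKKYYYYY
YGKKYYYYY
YYYYYYYYY
After op 5 paint(2,5,Y):
YYYYYYYYY
YYYYYYYYY
YYYYYYYBY
YBBYYYYYY
YBWYYYYYY
WBKKYYYYY
YGKKYYYYY
YYYYYYYYY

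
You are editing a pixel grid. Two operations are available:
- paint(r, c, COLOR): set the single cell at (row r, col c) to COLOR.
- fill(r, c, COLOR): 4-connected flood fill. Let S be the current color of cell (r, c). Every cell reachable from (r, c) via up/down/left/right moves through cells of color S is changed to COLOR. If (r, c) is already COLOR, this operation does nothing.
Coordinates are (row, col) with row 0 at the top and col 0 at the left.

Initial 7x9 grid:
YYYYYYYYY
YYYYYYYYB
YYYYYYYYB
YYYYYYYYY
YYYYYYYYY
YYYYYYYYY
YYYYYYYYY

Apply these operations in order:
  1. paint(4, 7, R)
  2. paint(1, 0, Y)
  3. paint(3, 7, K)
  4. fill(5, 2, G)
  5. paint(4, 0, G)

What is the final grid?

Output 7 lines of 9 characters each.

After op 1 paint(4,7,R):
YYYYYYYYY
YYYYYYYYB
YYYYYYYYB
YYYYYYYYY
YYYYYYYRY
YYYYYYYYY
YYYYYYYYY
After op 2 paint(1,0,Y):
YYYYYYYYY
YYYYYYYYB
YYYYYYYYB
YYYYYYYYY
YYYYYYYRY
YYYYYYYYY
YYYYYYYYY
After op 3 paint(3,7,K):
YYYYYYYYY
YYYYYYYYB
YYYYYYYYB
YYYYYYYKY
YYYYYYYRY
YYYYYYYYY
YYYYYYYYY
After op 4 fill(5,2,G) [59 cells changed]:
GGGGGGGGG
GGGGGGGGB
GGGGGGGGB
GGGGGGGKG
GGGGGGGRG
GGGGGGGGG
GGGGGGGGG
After op 5 paint(4,0,G):
GGGGGGGGG
GGGGGGGGB
GGGGGGGGB
GGGGGGGKG
GGGGGGGRG
GGGGGGGGG
GGGGGGGGG

Answer: GGGGGGGGG
GGGGGGGGB
GGGGGGGGB
GGGGGGGKG
GGGGGGGRG
GGGGGGGGG
GGGGGGGGG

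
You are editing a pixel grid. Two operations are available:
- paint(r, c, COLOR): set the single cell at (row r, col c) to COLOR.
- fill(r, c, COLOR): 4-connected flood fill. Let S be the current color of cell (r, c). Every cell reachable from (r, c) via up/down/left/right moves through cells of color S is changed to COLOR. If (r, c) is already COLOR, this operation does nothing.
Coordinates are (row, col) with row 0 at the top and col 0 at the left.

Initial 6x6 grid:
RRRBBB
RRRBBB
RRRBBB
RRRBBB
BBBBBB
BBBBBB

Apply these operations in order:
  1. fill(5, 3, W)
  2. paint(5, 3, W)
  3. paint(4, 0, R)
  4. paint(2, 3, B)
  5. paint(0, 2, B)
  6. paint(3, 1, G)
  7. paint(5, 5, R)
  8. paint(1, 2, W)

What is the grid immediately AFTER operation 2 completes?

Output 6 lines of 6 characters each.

Answer: RRRWWW
RRRWWW
RRRWWW
RRRWWW
WWWWWW
WWWWWW

Derivation:
After op 1 fill(5,3,W) [24 cells changed]:
RRRWWW
RRRWWW
RRRWWW
RRRWWW
WWWWWW
WWWWWW
After op 2 paint(5,3,W):
RRRWWW
RRRWWW
RRRWWW
RRRWWW
WWWWWW
WWWWWW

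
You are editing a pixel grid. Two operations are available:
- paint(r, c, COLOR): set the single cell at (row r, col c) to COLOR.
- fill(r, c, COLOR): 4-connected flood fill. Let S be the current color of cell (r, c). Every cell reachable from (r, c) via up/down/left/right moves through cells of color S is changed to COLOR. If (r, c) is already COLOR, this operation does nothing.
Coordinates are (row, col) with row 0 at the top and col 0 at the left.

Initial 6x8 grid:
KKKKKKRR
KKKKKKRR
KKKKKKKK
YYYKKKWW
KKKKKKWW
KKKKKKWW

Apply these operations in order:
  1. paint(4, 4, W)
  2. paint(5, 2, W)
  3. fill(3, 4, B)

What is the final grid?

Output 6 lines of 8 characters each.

After op 1 paint(4,4,W):
KKKKKKRR
KKKKKKRR
KKKKKKKK
YYYKKKWW
KKKKWKWW
KKKKKKWW
After op 2 paint(5,2,W):
KKKKKKRR
KKKKKKRR
KKKKKKKK
YYYKKKWW
KKKKWKWW
KKWKKKWW
After op 3 fill(3,4,B) [33 cells changed]:
BBBBBBRR
BBBBBBRR
BBBBBBBB
YYYBBBWW
BBBBWBWW
BBWBBBWW

Answer: BBBBBBRR
BBBBBBRR
BBBBBBBB
YYYBBBWW
BBBBWBWW
BBWBBBWW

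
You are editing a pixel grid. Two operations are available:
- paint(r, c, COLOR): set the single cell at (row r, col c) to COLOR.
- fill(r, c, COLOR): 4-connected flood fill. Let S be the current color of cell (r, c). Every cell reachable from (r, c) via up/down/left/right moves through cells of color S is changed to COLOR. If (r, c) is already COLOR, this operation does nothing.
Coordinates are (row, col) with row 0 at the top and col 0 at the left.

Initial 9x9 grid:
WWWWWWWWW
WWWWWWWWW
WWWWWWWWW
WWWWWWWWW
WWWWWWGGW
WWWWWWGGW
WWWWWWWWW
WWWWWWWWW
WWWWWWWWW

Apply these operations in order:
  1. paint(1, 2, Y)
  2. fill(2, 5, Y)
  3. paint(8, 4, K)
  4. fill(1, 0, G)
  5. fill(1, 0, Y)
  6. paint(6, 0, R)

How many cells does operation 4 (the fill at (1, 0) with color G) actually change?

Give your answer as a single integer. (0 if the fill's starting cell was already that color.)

After op 1 paint(1,2,Y):
WWWWWWWWW
WWYWWWWWW
WWWWWWWWW
WWWWWWWWW
WWWWWWGGW
WWWWWWGGW
WWWWWWWWW
WWWWWWWWW
WWWWWWWWW
After op 2 fill(2,5,Y) [76 cells changed]:
YYYYYYYYY
YYYYYYYYY
YYYYYYYYY
YYYYYYYYY
YYYYYYGGY
YYYYYYGGY
YYYYYYYYY
YYYYYYYYY
YYYYYYYYY
After op 3 paint(8,4,K):
YYYYYYYYY
YYYYYYYYY
YYYYYYYYY
YYYYYYYYY
YYYYYYGGY
YYYYYYGGY
YYYYYYYYY
YYYYYYYYY
YYYYKYYYY
After op 4 fill(1,0,G) [76 cells changed]:
GGGGGGGGG
GGGGGGGGG
GGGGGGGGG
GGGGGGGGG
GGGGGGGGG
GGGGGGGGG
GGGGGGGGG
GGGGGGGGG
GGGGKGGGG

Answer: 76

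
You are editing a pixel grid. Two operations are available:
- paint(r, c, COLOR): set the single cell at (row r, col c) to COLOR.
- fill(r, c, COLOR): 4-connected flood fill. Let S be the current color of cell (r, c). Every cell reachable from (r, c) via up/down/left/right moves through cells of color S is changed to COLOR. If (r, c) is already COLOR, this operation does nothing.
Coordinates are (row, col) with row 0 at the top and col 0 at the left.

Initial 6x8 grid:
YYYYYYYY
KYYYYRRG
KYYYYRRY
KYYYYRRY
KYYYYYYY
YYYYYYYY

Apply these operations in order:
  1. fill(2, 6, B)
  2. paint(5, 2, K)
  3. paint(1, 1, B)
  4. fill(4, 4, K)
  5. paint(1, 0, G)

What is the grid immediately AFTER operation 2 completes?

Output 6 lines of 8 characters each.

After op 1 fill(2,6,B) [6 cells changed]:
YYYYYYYY
KYYYYBBG
KYYYYBBY
KYYYYBBY
KYYYYYYY
YYYYYYYY
After op 2 paint(5,2,K):
YYYYYYYY
KYYYYBBG
KYYYYBBY
KYYYYBBY
KYYYYYYY
YYKYYYYY

Answer: YYYYYYYY
KYYYYBBG
KYYYYBBY
KYYYYBBY
KYYYYYYY
YYKYYYYY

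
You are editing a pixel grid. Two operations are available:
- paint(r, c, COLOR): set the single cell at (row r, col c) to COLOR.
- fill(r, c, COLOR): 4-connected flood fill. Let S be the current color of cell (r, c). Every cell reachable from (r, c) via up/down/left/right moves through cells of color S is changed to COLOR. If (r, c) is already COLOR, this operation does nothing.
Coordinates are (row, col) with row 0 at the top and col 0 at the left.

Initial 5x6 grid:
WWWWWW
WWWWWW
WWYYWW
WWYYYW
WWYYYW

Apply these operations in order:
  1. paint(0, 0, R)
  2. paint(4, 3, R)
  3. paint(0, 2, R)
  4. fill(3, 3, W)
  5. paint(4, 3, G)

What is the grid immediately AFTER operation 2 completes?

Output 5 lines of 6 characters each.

After op 1 paint(0,0,R):
RWWWWW
WWWWWW
WWYYWW
WWYYYW
WWYYYW
After op 2 paint(4,3,R):
RWWWWW
WWWWWW
WWYYWW
WWYYYW
WWYRYW

Answer: RWWWWW
WWWWWW
WWYYWW
WWYYYW
WWYRYW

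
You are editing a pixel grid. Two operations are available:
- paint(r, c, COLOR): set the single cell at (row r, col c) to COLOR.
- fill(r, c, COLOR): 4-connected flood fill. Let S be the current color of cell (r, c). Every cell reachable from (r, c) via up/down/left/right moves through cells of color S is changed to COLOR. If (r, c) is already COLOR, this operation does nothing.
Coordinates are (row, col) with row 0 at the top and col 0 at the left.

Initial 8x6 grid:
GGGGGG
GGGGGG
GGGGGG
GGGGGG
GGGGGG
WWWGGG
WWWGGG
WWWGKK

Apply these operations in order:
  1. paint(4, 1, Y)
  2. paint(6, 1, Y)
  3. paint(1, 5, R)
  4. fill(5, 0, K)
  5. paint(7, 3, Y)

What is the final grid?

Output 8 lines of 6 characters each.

After op 1 paint(4,1,Y):
GGGGGG
GGGGGG
GGGGGG
GGGGGG
GYGGGG
WWWGGG
WWWGGG
WWWGKK
After op 2 paint(6,1,Y):
GGGGGG
GGGGGG
GGGGGG
GGGGGG
GYGGGG
WWWGGG
WYWGGG
WWWGKK
After op 3 paint(1,5,R):
GGGGGG
GGGGGR
GGGGGG
GGGGGG
GYGGGG
WWWGGG
WYWGGG
WWWGKK
After op 4 fill(5,0,K) [8 cells changed]:
GGGGGG
GGGGGR
GGGGGG
GGGGGG
GYGGGG
KKKGGG
KYKGGG
KKKGKK
After op 5 paint(7,3,Y):
GGGGGG
GGGGGR
GGGGGG
GGGGGG
GYGGGG
KKKGGG
KYKGGG
KKKYKK

Answer: GGGGGG
GGGGGR
GGGGGG
GGGGGG
GYGGGG
KKKGGG
KYKGGG
KKKYKK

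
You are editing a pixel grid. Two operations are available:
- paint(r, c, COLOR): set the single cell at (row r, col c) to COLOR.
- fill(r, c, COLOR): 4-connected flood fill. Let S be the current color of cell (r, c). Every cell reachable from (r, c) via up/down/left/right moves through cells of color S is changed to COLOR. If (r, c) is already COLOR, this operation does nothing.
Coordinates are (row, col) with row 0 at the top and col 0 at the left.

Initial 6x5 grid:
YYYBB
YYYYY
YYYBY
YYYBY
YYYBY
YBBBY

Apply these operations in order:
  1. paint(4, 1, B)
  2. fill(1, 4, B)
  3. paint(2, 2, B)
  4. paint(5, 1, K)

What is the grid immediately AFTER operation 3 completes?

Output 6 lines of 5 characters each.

Answer: BBBBB
BBBBB
BBBBB
BBBBB
BBBBB
BBBBB

Derivation:
After op 1 paint(4,1,B):
YYYBB
YYYYY
YYYBY
YYYBY
YBYBY
YBBBY
After op 2 fill(1,4,B) [21 cells changed]:
BBBBB
BBBBB
BBBBB
BBBBB
BBBBB
BBBBB
After op 3 paint(2,2,B):
BBBBB
BBBBB
BBBBB
BBBBB
BBBBB
BBBBB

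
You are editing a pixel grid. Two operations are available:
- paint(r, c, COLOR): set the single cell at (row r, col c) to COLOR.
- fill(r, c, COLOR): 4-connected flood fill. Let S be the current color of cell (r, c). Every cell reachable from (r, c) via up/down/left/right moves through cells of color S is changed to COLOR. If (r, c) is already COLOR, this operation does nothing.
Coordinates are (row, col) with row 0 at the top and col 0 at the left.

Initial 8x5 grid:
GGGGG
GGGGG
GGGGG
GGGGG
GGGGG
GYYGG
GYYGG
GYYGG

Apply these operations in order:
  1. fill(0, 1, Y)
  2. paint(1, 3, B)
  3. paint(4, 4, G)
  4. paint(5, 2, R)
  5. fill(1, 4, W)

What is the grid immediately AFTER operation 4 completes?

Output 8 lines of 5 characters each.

After op 1 fill(0,1,Y) [34 cells changed]:
YYYYY
YYYYY
YYYYY
YYYYY
YYYYY
YYYYY
YYYYY
YYYYY
After op 2 paint(1,3,B):
YYYYY
YYYBY
YYYYY
YYYYY
YYYYY
YYYYY
YYYYY
YYYYY
After op 3 paint(4,4,G):
YYYYY
YYYBY
YYYYY
YYYYY
YYYYG
YYYYY
YYYYY
YYYYY
After op 4 paint(5,2,R):
YYYYY
YYYBY
YYYYY
YYYYY
YYYYG
YYRYY
YYYYY
YYYYY

Answer: YYYYY
YYYBY
YYYYY
YYYYY
YYYYG
YYRYY
YYYYY
YYYYY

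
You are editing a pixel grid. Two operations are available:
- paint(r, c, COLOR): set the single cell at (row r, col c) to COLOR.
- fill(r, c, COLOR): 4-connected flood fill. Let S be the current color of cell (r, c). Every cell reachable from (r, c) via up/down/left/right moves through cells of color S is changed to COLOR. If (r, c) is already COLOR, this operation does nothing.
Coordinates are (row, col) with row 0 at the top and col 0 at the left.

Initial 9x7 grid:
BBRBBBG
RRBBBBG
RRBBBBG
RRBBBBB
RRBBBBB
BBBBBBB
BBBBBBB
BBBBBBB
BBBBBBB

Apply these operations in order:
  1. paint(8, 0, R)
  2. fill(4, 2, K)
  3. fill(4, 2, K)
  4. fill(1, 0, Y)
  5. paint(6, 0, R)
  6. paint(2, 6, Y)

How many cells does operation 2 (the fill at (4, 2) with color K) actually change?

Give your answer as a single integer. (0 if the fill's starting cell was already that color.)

After op 1 paint(8,0,R):
BBRBBBG
RRBBBBG
RRBBBBG
RRBBBBB
RRBBBBB
BBBBBBB
BBBBBBB
BBBBBBB
RBBBBBB
After op 2 fill(4,2,K) [48 cells changed]:
BBRKKKG
RRKKKKG
RRKKKKG
RRKKKKK
RRKKKKK
KKKKKKK
KKKKKKK
KKKKKKK
RKKKKKK

Answer: 48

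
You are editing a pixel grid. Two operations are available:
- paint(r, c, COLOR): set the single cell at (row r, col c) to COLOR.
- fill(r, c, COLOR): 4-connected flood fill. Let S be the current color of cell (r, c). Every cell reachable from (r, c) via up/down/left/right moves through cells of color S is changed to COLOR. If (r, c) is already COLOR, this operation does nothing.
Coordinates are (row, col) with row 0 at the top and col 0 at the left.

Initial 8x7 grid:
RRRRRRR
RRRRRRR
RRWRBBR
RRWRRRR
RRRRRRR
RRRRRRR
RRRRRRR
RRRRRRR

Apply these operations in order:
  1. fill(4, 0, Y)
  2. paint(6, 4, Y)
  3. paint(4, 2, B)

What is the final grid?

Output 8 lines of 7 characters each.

Answer: YYYYYYY
YYYYYYY
YYWYBBY
YYWYYYY
YYBYYYY
YYYYYYY
YYYYYYY
YYYYYYY

Derivation:
After op 1 fill(4,0,Y) [52 cells changed]:
YYYYYYY
YYYYYYY
YYWYBBY
YYWYYYY
YYYYYYY
YYYYYYY
YYYYYYY
YYYYYYY
After op 2 paint(6,4,Y):
YYYYYYY
YYYYYYY
YYWYBBY
YYWYYYY
YYYYYYY
YYYYYYY
YYYYYYY
YYYYYYY
After op 3 paint(4,2,B):
YYYYYYY
YYYYYYY
YYWYBBY
YYWYYYY
YYBYYYY
YYYYYYY
YYYYYYY
YYYYYYY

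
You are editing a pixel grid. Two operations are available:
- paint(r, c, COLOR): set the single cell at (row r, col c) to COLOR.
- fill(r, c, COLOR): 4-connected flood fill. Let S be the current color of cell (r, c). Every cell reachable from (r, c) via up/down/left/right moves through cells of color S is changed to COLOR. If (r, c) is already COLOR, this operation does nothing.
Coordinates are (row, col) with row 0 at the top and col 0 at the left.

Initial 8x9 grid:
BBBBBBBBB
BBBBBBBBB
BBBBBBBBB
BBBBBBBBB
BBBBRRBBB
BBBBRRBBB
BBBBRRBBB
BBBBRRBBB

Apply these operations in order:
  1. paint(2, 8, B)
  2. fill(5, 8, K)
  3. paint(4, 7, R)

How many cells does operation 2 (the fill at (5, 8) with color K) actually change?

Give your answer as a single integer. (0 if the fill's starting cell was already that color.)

After op 1 paint(2,8,B):
BBBBBBBBB
BBBBBBBBB
BBBBBBBBB
BBBBBBBBB
BBBBRRBBB
BBBBRRBBB
BBBBRRBBB
BBBBRRBBB
After op 2 fill(5,8,K) [64 cells changed]:
KKKKKKKKK
KKKKKKKKK
KKKKKKKKK
KKKKKKKKK
KKKKRRKKK
KKKKRRKKK
KKKKRRKKK
KKKKRRKKK

Answer: 64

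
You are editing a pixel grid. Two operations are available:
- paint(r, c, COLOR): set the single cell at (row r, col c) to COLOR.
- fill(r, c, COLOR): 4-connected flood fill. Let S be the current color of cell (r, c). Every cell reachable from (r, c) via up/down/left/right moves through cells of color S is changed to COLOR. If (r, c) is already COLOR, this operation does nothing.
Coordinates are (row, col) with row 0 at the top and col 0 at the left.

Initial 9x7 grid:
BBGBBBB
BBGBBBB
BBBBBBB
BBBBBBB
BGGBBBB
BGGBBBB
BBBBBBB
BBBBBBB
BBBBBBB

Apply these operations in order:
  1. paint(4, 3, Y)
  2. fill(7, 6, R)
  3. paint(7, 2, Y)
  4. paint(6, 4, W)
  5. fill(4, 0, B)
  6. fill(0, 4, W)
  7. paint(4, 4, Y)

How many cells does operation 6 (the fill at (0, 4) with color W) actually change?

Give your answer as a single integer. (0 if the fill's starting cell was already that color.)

Answer: 54

Derivation:
After op 1 paint(4,3,Y):
BBGBBBB
BBGBBBB
BBBBBBB
BBBBBBB
BGGYBBB
BGGBBBB
BBBBBBB
BBBBBBB
BBBBBBB
After op 2 fill(7,6,R) [56 cells changed]:
RRGRRRR
RRGRRRR
RRRRRRR
RRRRRRR
RGGYRRR
RGGRRRR
RRRRRRR
RRRRRRR
RRRRRRR
After op 3 paint(7,2,Y):
RRGRRRR
RRGRRRR
RRRRRRR
RRRRRRR
RGGYRRR
RGGRRRR
RRRRRRR
RRYRRRR
RRRRRRR
After op 4 paint(6,4,W):
RRGRRRR
RRGRRRR
RRRRRRR
RRRRRRR
RGGYRRR
RGGRRRR
RRRRWRR
RRYRRRR
RRRRRRR
After op 5 fill(4,0,B) [54 cells changed]:
BBGBBBB
BBGBBBB
BBBBBBB
BBBBBBB
BGGYBBB
BGGBBBB
BBBBWBB
BBYBBBB
BBBBBBB
After op 6 fill(0,4,W) [54 cells changed]:
WWGWWWW
WWGWWWW
WWWWWWW
WWWWWWW
WGGYWWW
WGGWWWW
WWWWWWW
WWYWWWW
WWWWWWW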